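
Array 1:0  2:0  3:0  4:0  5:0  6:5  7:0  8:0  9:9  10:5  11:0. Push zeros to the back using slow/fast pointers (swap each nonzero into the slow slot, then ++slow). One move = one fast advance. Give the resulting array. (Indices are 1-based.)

[5, 9, 5, 0, 0, 0, 0, 0, 0, 0, 0]

(s=1,f=1) a[fast]=0 → fast++
(s=1,f=2) a[fast]=0 → fast++
(s=1,f=3) a[fast]=0 → fast++
(s=1,f=4) a[fast]=0 → fast++
(s=1,f=5) a[fast]=0 → fast++
(s=1,f=6) a[fast]=5≠0 swap→a[1]=5 → slow++,fast++
(s=2,f=7) a[fast]=0 → fast++
(s=2,f=8) a[fast]=0 → fast++
(s=2,f=9) a[fast]=9≠0 swap→a[2]=9 → slow++,fast++
(s=3,f=10) a[fast]=5≠0 swap→a[3]=5 → slow++,fast++
(s=4,f=11) a[fast]=0 → fast++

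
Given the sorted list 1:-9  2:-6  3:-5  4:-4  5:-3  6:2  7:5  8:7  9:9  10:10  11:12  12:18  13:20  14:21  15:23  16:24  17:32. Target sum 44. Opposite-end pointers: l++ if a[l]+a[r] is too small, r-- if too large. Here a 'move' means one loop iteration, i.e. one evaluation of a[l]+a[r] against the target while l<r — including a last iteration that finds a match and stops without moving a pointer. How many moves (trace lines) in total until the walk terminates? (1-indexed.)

11 moves

l=1 r=17: -9+32=23 <44, l++
l=2 r=17: -6+32=26 <44, l++
l=3 r=17: -5+32=27 <44, l++
l=4 r=17: -4+32=28 <44, l++
l=5 r=17: -3+32=29 <44, l++
l=6 r=17: 2+32=34 <44, l++
l=7 r=17: 5+32=37 <44, l++
l=8 r=17: 7+32=39 <44, l++
l=9 r=17: 9+32=41 <44, l++
l=10 r=17: 10+32=42 <44, l++
l=11 r=17: 12+32=44, found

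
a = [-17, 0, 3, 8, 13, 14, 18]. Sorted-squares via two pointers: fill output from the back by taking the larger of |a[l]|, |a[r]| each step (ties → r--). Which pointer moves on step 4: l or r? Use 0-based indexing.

r

l=0 r=6: |-17|<=|18| out[6]=324, r--
l=0 r=5: |-17|>|14| out[5]=289, l++
l=1 r=5: |0|<=|14| out[4]=196, r--
l=1 r=4: |0|<=|13| out[3]=169, r--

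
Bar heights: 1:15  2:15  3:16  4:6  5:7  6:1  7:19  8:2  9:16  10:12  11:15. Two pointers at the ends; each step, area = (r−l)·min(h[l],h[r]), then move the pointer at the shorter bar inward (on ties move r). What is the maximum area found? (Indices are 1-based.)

max area = 150

[1,11] min(15,15)*10=150 best=150 * → r--
[1,10] min(15,12)*9=108 best=150 → r--
[1,9] min(15,16)*8=120 best=150 → l++
[2,9] min(15,16)*7=105 best=150 → l++
[3,9] min(16,16)*6=96 best=150 → r--
[3,8] min(16,2)*5=10 best=150 → r--
[3,7] min(16,19)*4=64 best=150 → l++
[4,7] min(6,19)*3=18 best=150 → l++
[5,7] min(7,19)*2=14 best=150 → l++
[6,7] min(1,19)*1=1 best=150 → l++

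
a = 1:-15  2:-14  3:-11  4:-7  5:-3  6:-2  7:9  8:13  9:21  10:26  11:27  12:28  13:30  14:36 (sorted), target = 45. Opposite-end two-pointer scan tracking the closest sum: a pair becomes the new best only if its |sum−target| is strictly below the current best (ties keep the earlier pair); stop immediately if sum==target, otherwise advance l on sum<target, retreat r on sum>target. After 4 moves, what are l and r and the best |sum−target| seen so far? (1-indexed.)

l=5, r=14, best |Δ|=16

l=1 r=14: -15+36=21 d=24 *, l++
l=2 r=14: -14+36=22 d=23 *, l++
l=3 r=14: -11+36=25 d=20 *, l++
l=4 r=14: -7+36=29 d=16 *, l++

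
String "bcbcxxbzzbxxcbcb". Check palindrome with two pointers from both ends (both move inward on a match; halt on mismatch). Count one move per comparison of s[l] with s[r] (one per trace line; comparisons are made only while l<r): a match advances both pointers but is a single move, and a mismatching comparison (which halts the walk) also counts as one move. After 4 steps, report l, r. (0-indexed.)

l=4, r=11

l=0 r=15: 'b'=='b', l++,r--
l=1 r=14: 'c'=='c', l++,r--
l=2 r=13: 'b'=='b', l++,r--
l=3 r=12: 'c'=='c', l++,r--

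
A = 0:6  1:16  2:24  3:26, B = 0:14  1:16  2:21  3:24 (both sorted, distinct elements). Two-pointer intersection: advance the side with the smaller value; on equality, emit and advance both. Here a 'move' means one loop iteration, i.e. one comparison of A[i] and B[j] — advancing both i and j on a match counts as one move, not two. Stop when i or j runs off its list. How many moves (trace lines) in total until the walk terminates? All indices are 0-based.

5 moves

[i=0,j=0] 6<14 → i++
[i=1,j=0] 16>14 → j++
[i=1,j=1] 16==16 emit → i++,j++
[i=2,j=2] 24>21 → j++
[i=2,j=3] 24==24 emit → i++,j++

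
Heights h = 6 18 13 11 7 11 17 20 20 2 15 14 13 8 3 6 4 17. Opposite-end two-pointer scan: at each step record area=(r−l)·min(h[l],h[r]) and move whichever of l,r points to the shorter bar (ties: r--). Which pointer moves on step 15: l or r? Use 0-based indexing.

l

[0,17] min(6,17)*17=102 best=102 * → l++
[1,17] min(18,17)*16=272 best=272 * → r--
[1,16] min(18,4)*15=60 best=272 → r--
[1,15] min(18,6)*14=84 best=272 → r--
[1,14] min(18,3)*13=39 best=272 → r--
[1,13] min(18,8)*12=96 best=272 → r--
[1,12] min(18,13)*11=143 best=272 → r--
[1,11] min(18,14)*10=140 best=272 → r--
[1,10] min(18,15)*9=135 best=272 → r--
[1,9] min(18,2)*8=16 best=272 → r--
[1,8] min(18,20)*7=126 best=272 → l++
[2,8] min(13,20)*6=78 best=272 → l++
[3,8] min(11,20)*5=55 best=272 → l++
[4,8] min(7,20)*4=28 best=272 → l++
[5,8] min(11,20)*3=33 best=272 → l++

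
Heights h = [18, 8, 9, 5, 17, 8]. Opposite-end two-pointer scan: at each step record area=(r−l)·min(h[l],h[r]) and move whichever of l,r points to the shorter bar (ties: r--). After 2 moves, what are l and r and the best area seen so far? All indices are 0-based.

l=0, r=3, best area=68

[0,5] min(18,8)*5=40 best=40 * → r--
[0,4] min(18,17)*4=68 best=68 * → r--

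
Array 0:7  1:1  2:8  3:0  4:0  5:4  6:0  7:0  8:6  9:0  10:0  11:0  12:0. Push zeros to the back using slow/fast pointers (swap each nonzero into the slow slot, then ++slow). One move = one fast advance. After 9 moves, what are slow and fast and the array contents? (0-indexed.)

slow=5, fast=9, a=[7, 1, 8, 4, 6, 0, 0, 0, 0, 0, 0, 0, 0]

(s=0,f=0) a[fast]=7≠0 swap→a[0]=7 → slow++,fast++
(s=1,f=1) a[fast]=1≠0 swap→a[1]=1 → slow++,fast++
(s=2,f=2) a[fast]=8≠0 swap→a[2]=8 → slow++,fast++
(s=3,f=3) a[fast]=0 → fast++
(s=3,f=4) a[fast]=0 → fast++
(s=3,f=5) a[fast]=4≠0 swap→a[3]=4 → slow++,fast++
(s=4,f=6) a[fast]=0 → fast++
(s=4,f=7) a[fast]=0 → fast++
(s=4,f=8) a[fast]=6≠0 swap→a[4]=6 → slow++,fast++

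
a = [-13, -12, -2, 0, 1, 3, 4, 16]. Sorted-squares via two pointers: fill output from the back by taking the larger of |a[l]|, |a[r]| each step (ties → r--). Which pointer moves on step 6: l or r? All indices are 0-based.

l

l=0 r=7: |-13|<=|16| out[7]=256, r--
l=0 r=6: |-13|>|4| out[6]=169, l++
l=1 r=6: |-12|>|4| out[5]=144, l++
l=2 r=6: |-2|<=|4| out[4]=16, r--
l=2 r=5: |-2|<=|3| out[3]=9, r--
l=2 r=4: |-2|>|1| out[2]=4, l++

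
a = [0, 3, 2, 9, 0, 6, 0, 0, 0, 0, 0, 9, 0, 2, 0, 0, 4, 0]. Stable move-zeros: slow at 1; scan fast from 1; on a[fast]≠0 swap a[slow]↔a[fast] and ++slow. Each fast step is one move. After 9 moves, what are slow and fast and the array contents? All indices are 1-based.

slow=5, fast=10, a=[3, 2, 9, 6, 0, 0, 0, 0, 0, 0, 0, 9, 0, 2, 0, 0, 4, 0]

slow=1 fast=1: a[fast]=0, fast++
slow=1 fast=2: a[fast]=3≠0 swap→a[1]=3, slow++,fast++
slow=2 fast=3: a[fast]=2≠0 swap→a[2]=2, slow++,fast++
slow=3 fast=4: a[fast]=9≠0 swap→a[3]=9, slow++,fast++
slow=4 fast=5: a[fast]=0, fast++
slow=4 fast=6: a[fast]=6≠0 swap→a[4]=6, slow++,fast++
slow=5 fast=7: a[fast]=0, fast++
slow=5 fast=8: a[fast]=0, fast++
slow=5 fast=9: a[fast]=0, fast++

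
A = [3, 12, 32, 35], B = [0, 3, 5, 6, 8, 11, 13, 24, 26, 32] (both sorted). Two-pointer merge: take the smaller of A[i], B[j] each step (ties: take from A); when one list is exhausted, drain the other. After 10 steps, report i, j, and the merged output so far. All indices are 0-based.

[i=0,j=0] A[i]=3>B[j]=0 take 0 → j++
[i=0,j=1] A[i]=3<=B[j]=3 take 3 → i++
[i=1,j=1] A[i]=12>B[j]=3 take 3 → j++
[i=1,j=2] A[i]=12>B[j]=5 take 5 → j++
[i=1,j=3] A[i]=12>B[j]=6 take 6 → j++
[i=1,j=4] A[i]=12>B[j]=8 take 8 → j++
[i=1,j=5] A[i]=12>B[j]=11 take 11 → j++
[i=1,j=6] A[i]=12<=B[j]=13 take 12 → i++
[i=2,j=6] A[i]=32>B[j]=13 take 13 → j++
[i=2,j=7] A[i]=32>B[j]=24 take 24 → j++

i=2, j=8, merged so far=[0, 3, 3, 5, 6, 8, 11, 12, 13, 24]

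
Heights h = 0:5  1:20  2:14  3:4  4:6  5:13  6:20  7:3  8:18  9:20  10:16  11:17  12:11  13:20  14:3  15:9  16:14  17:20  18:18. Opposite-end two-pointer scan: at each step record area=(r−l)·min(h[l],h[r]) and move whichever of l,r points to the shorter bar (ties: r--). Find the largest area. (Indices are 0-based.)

l=0 r=18: min(5,18)*18=90 best=90 *, l++
l=1 r=18: min(20,18)*17=306 best=306 *, r--
l=1 r=17: min(20,20)*16=320 best=320 *, r--
l=1 r=16: min(20,14)*15=210 best=320, r--
l=1 r=15: min(20,9)*14=126 best=320, r--
l=1 r=14: min(20,3)*13=39 best=320, r--
l=1 r=13: min(20,20)*12=240 best=320, r--
l=1 r=12: min(20,11)*11=121 best=320, r--
l=1 r=11: min(20,17)*10=170 best=320, r--
l=1 r=10: min(20,16)*9=144 best=320, r--
l=1 r=9: min(20,20)*8=160 best=320, r--
l=1 r=8: min(20,18)*7=126 best=320, r--
l=1 r=7: min(20,3)*6=18 best=320, r--
l=1 r=6: min(20,20)*5=100 best=320, r--
l=1 r=5: min(20,13)*4=52 best=320, r--
l=1 r=4: min(20,6)*3=18 best=320, r--
l=1 r=3: min(20,4)*2=8 best=320, r--
l=1 r=2: min(20,14)*1=14 best=320, r--

max area = 320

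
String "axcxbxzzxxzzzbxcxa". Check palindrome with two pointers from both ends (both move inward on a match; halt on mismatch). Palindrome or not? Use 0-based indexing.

l=0 r=17: 'a'=='a', l++,r--
l=1 r=16: 'x'=='x', l++,r--
l=2 r=15: 'c'=='c', l++,r--
l=3 r=14: 'x'=='x', l++,r--
l=4 r=13: 'b'=='b', l++,r--
l=5 r=12: 'x'!='z', stop

not a palindrome (mismatch at 5,12)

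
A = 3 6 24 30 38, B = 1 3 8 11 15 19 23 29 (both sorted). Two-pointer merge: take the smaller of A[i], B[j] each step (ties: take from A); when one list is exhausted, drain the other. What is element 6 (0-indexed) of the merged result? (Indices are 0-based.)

i=0 j=0: A[i]=3>B[j]=1 take 1, j++
i=0 j=1: A[i]=3<=B[j]=3 take 3, i++
i=1 j=1: A[i]=6>B[j]=3 take 3, j++
i=1 j=2: A[i]=6<=B[j]=8 take 6, i++
i=2 j=2: A[i]=24>B[j]=8 take 8, j++
i=2 j=3: A[i]=24>B[j]=11 take 11, j++
i=2 j=4: A[i]=24>B[j]=15 take 15, j++
i=2 j=5: A[i]=24>B[j]=19 take 19, j++
i=2 j=6: A[i]=24>B[j]=23 take 23, j++
i=2 j=7: A[i]=24<=B[j]=29 take 24, i++
i=3 j=7: A[i]=30>B[j]=29 take 29, j++
i=3 j=8: B done, take A[i]=30, i++
i=4 j=8: B done, take A[i]=38, i++

merged[6] = 15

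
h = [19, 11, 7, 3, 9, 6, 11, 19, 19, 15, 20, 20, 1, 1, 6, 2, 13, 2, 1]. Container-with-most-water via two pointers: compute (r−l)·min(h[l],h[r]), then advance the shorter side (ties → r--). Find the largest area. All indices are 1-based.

max area = 209

[1,19] min(19,1)*18=18 best=18 * → r--
[1,18] min(19,2)*17=34 best=34 * → r--
[1,17] min(19,13)*16=208 best=208 * → r--
[1,16] min(19,2)*15=30 best=208 → r--
[1,15] min(19,6)*14=84 best=208 → r--
[1,14] min(19,1)*13=13 best=208 → r--
[1,13] min(19,1)*12=12 best=208 → r--
[1,12] min(19,20)*11=209 best=209 * → l++
[2,12] min(11,20)*10=110 best=209 → l++
[3,12] min(7,20)*9=63 best=209 → l++
[4,12] min(3,20)*8=24 best=209 → l++
[5,12] min(9,20)*7=63 best=209 → l++
[6,12] min(6,20)*6=36 best=209 → l++
[7,12] min(11,20)*5=55 best=209 → l++
[8,12] min(19,20)*4=76 best=209 → l++
[9,12] min(19,20)*3=57 best=209 → l++
[10,12] min(15,20)*2=30 best=209 → l++
[11,12] min(20,20)*1=20 best=209 → r--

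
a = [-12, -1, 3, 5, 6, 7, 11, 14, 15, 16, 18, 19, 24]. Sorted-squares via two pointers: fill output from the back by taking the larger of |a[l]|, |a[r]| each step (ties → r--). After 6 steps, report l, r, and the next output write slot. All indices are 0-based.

l=0, r=6, next write slot=6

l=0 r=12: |-12|<=|24| out[12]=576, r--
l=0 r=11: |-12|<=|19| out[11]=361, r--
l=0 r=10: |-12|<=|18| out[10]=324, r--
l=0 r=9: |-12|<=|16| out[9]=256, r--
l=0 r=8: |-12|<=|15| out[8]=225, r--
l=0 r=7: |-12|<=|14| out[7]=196, r--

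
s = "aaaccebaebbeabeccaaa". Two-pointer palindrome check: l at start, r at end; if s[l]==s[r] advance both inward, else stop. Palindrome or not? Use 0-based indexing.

palindrome

l=0 r=19: 'a'=='a', l++,r--
l=1 r=18: 'a'=='a', l++,r--
l=2 r=17: 'a'=='a', l++,r--
l=3 r=16: 'c'=='c', l++,r--
l=4 r=15: 'c'=='c', l++,r--
l=5 r=14: 'e'=='e', l++,r--
l=6 r=13: 'b'=='b', l++,r--
l=7 r=12: 'a'=='a', l++,r--
l=8 r=11: 'e'=='e', l++,r--
l=9 r=10: 'b'=='b', l++,r--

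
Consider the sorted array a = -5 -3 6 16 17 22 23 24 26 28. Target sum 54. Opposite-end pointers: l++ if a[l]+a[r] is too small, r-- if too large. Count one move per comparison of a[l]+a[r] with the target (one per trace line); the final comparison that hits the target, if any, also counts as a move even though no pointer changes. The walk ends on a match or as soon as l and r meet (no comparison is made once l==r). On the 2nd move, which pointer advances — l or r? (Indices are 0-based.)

l

l=0 r=9: -5+28=23 <54, l++
l=1 r=9: -3+28=25 <54, l++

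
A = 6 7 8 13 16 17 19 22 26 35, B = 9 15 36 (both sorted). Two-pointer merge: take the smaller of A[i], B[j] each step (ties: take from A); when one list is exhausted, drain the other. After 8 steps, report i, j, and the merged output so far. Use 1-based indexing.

i=7, j=3, merged so far=[6, 7, 8, 9, 13, 15, 16, 17]

[i=1,j=1] A[i]=6<=B[j]=9 take 6 → i++
[i=2,j=1] A[i]=7<=B[j]=9 take 7 → i++
[i=3,j=1] A[i]=8<=B[j]=9 take 8 → i++
[i=4,j=1] A[i]=13>B[j]=9 take 9 → j++
[i=4,j=2] A[i]=13<=B[j]=15 take 13 → i++
[i=5,j=2] A[i]=16>B[j]=15 take 15 → j++
[i=5,j=3] A[i]=16<=B[j]=36 take 16 → i++
[i=6,j=3] A[i]=17<=B[j]=36 take 17 → i++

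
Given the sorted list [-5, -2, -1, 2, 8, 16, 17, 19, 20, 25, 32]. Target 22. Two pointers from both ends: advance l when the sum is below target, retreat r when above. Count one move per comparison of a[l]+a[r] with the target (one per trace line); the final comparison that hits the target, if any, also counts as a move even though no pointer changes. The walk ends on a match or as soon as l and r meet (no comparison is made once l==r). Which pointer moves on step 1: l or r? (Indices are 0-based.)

[0,10] -5+32=27 >22 → r--

r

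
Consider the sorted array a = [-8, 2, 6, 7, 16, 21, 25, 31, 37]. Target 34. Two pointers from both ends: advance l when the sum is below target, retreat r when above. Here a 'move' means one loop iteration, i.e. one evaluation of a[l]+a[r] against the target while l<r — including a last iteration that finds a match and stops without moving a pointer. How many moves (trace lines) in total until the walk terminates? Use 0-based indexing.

[0,8] -8+37=29 <34 → l++
[1,8] 2+37=39 >34 → r--
[1,7] 2+31=33 <34 → l++
[2,7] 6+31=37 >34 → r--
[2,6] 6+25=31 <34 → l++
[3,6] 7+25=32 <34 → l++
[4,6] 16+25=41 >34 → r--
[4,5] 16+21=37 >34 → r--

8 moves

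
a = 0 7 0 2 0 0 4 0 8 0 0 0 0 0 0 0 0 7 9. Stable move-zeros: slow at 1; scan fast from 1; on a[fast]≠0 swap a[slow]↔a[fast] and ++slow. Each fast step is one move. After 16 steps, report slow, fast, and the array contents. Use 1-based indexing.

slow=5, fast=17, a=[7, 2, 4, 8, 0, 0, 0, 0, 0, 0, 0, 0, 0, 0, 0, 0, 0, 7, 9]

(s=1,f=1) a[fast]=0 → fast++
(s=1,f=2) a[fast]=7≠0 swap→a[1]=7 → slow++,fast++
(s=2,f=3) a[fast]=0 → fast++
(s=2,f=4) a[fast]=2≠0 swap→a[2]=2 → slow++,fast++
(s=3,f=5) a[fast]=0 → fast++
(s=3,f=6) a[fast]=0 → fast++
(s=3,f=7) a[fast]=4≠0 swap→a[3]=4 → slow++,fast++
(s=4,f=8) a[fast]=0 → fast++
(s=4,f=9) a[fast]=8≠0 swap→a[4]=8 → slow++,fast++
(s=5,f=10) a[fast]=0 → fast++
(s=5,f=11) a[fast]=0 → fast++
(s=5,f=12) a[fast]=0 → fast++
(s=5,f=13) a[fast]=0 → fast++
(s=5,f=14) a[fast]=0 → fast++
(s=5,f=15) a[fast]=0 → fast++
(s=5,f=16) a[fast]=0 → fast++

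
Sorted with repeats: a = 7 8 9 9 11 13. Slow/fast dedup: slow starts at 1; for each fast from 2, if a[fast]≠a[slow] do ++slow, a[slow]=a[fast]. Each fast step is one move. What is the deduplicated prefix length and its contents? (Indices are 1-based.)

length 5; prefix = [7, 8, 9, 11, 13]

slow=1 fast=2: a[fast]=8≠a[slow]=7 write a[2]=8, slow++,fast++
slow=2 fast=3: a[fast]=9≠a[slow]=8 write a[3]=9, slow++,fast++
slow=3 fast=4: a[fast]=9=a[slow] dup, fast++
slow=3 fast=5: a[fast]=11≠a[slow]=9 write a[4]=11, slow++,fast++
slow=4 fast=6: a[fast]=13≠a[slow]=11 write a[5]=13, slow++,fast++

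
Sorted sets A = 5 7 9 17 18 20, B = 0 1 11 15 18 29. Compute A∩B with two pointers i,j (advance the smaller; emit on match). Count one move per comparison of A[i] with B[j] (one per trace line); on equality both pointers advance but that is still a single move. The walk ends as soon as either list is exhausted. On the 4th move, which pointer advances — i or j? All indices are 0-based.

i

i=0 j=0: 5>0, j++
i=0 j=1: 5>1, j++
i=0 j=2: 5<11, i++
i=1 j=2: 7<11, i++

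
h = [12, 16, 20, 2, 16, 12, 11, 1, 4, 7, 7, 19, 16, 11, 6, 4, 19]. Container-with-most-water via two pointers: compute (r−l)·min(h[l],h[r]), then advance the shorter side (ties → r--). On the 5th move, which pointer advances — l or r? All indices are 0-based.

r

l=0 r=16: min(12,19)*16=192 best=192 *, l++
l=1 r=16: min(16,19)*15=240 best=240 *, l++
l=2 r=16: min(20,19)*14=266 best=266 *, r--
l=2 r=15: min(20,4)*13=52 best=266, r--
l=2 r=14: min(20,6)*12=72 best=266, r--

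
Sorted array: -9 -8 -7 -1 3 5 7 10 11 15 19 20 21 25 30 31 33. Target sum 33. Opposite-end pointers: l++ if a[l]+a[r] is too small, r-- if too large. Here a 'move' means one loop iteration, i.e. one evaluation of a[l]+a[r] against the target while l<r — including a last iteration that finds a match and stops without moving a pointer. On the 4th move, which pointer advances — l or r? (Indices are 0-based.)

l

l=0 r=16: -9+33=24 <33, l++
l=1 r=16: -8+33=25 <33, l++
l=2 r=16: -7+33=26 <33, l++
l=3 r=16: -1+33=32 <33, l++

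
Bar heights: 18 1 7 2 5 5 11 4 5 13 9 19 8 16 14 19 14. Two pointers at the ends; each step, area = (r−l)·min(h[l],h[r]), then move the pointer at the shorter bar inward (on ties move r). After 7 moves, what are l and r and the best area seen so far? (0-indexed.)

[0,16] min(18,14)*16=224 best=224 * → r--
[0,15] min(18,19)*15=270 best=270 * → l++
[1,15] min(1,19)*14=14 best=270 → l++
[2,15] min(7,19)*13=91 best=270 → l++
[3,15] min(2,19)*12=24 best=270 → l++
[4,15] min(5,19)*11=55 best=270 → l++
[5,15] min(5,19)*10=50 best=270 → l++

l=6, r=15, best area=270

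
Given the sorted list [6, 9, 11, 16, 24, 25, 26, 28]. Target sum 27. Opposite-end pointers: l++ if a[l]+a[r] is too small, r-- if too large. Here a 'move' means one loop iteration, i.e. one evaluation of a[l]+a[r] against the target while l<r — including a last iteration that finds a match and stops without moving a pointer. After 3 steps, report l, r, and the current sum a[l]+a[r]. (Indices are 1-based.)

l=1 r=8: 6+28=34 >27, r--
l=1 r=7: 6+26=32 >27, r--
l=1 r=6: 6+25=31 >27, r--

l=1, r=5, sum=30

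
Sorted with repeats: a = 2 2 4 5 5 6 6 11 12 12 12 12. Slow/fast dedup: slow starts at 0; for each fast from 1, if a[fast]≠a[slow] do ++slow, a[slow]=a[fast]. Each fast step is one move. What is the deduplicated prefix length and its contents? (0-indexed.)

length 6; prefix = [2, 4, 5, 6, 11, 12]

(s=0,f=1) a[fast]=2=a[slow] dup → fast++
(s=0,f=2) a[fast]=4≠a[slow]=2 write a[1]=4 → slow++,fast++
(s=1,f=3) a[fast]=5≠a[slow]=4 write a[2]=5 → slow++,fast++
(s=2,f=4) a[fast]=5=a[slow] dup → fast++
(s=2,f=5) a[fast]=6≠a[slow]=5 write a[3]=6 → slow++,fast++
(s=3,f=6) a[fast]=6=a[slow] dup → fast++
(s=3,f=7) a[fast]=11≠a[slow]=6 write a[4]=11 → slow++,fast++
(s=4,f=8) a[fast]=12≠a[slow]=11 write a[5]=12 → slow++,fast++
(s=5,f=9) a[fast]=12=a[slow] dup → fast++
(s=5,f=10) a[fast]=12=a[slow] dup → fast++
(s=5,f=11) a[fast]=12=a[slow] dup → fast++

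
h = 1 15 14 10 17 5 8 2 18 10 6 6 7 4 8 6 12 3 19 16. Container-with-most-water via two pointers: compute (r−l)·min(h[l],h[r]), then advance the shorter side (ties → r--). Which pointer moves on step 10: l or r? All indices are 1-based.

[1,20] min(1,16)*19=19 best=19 * → l++
[2,20] min(15,16)*18=270 best=270 * → l++
[3,20] min(14,16)*17=238 best=270 → l++
[4,20] min(10,16)*16=160 best=270 → l++
[5,20] min(17,16)*15=240 best=270 → r--
[5,19] min(17,19)*14=238 best=270 → l++
[6,19] min(5,19)*13=65 best=270 → l++
[7,19] min(8,19)*12=96 best=270 → l++
[8,19] min(2,19)*11=22 best=270 → l++
[9,19] min(18,19)*10=180 best=270 → l++

l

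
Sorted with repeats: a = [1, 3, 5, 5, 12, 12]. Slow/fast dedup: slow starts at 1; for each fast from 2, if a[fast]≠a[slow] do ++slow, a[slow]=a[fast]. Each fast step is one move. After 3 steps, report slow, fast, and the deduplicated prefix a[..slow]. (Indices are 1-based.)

slow=3, fast=5, prefix=[1, 3, 5]

(s=1,f=2) a[fast]=3≠a[slow]=1 write a[2]=3 → slow++,fast++
(s=2,f=3) a[fast]=5≠a[slow]=3 write a[3]=5 → slow++,fast++
(s=3,f=4) a[fast]=5=a[slow] dup → fast++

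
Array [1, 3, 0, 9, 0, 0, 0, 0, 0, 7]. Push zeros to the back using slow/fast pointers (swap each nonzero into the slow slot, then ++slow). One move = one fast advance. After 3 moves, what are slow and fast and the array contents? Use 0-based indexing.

(s=0,f=0) a[fast]=1≠0 swap→a[0]=1 → slow++,fast++
(s=1,f=1) a[fast]=3≠0 swap→a[1]=3 → slow++,fast++
(s=2,f=2) a[fast]=0 → fast++

slow=2, fast=3, a=[1, 3, 0, 9, 0, 0, 0, 0, 0, 7]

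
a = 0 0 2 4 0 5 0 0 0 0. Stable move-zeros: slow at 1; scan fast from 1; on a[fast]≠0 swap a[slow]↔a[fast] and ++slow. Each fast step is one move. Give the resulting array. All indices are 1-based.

[2, 4, 5, 0, 0, 0, 0, 0, 0, 0]

slow=1 fast=1: a[fast]=0, fast++
slow=1 fast=2: a[fast]=0, fast++
slow=1 fast=3: a[fast]=2≠0 swap→a[1]=2, slow++,fast++
slow=2 fast=4: a[fast]=4≠0 swap→a[2]=4, slow++,fast++
slow=3 fast=5: a[fast]=0, fast++
slow=3 fast=6: a[fast]=5≠0 swap→a[3]=5, slow++,fast++
slow=4 fast=7: a[fast]=0, fast++
slow=4 fast=8: a[fast]=0, fast++
slow=4 fast=9: a[fast]=0, fast++
slow=4 fast=10: a[fast]=0, fast++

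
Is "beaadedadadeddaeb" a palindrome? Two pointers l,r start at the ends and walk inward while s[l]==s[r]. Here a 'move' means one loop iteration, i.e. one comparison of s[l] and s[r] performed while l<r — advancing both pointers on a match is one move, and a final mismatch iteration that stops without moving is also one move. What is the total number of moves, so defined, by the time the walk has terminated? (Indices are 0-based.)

4 moves

[0,16] 'b'=='b' → l++,r--
[1,15] 'e'=='e' → l++,r--
[2,14] 'a'=='a' → l++,r--
[3,13] 'a'!='d' → stop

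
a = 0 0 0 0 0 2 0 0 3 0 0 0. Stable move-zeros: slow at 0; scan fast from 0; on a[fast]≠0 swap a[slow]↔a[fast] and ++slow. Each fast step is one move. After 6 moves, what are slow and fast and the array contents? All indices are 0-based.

slow=0 fast=0: a[fast]=0, fast++
slow=0 fast=1: a[fast]=0, fast++
slow=0 fast=2: a[fast]=0, fast++
slow=0 fast=3: a[fast]=0, fast++
slow=0 fast=4: a[fast]=0, fast++
slow=0 fast=5: a[fast]=2≠0 swap→a[0]=2, slow++,fast++

slow=1, fast=6, a=[2, 0, 0, 0, 0, 0, 0, 0, 3, 0, 0, 0]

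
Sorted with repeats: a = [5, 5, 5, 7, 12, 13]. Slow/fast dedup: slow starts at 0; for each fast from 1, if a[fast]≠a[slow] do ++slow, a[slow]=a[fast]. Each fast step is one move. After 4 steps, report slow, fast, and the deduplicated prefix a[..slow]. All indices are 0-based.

slow=2, fast=5, prefix=[5, 7, 12]

slow=0 fast=1: a[fast]=5=a[slow] dup, fast++
slow=0 fast=2: a[fast]=5=a[slow] dup, fast++
slow=0 fast=3: a[fast]=7≠a[slow]=5 write a[1]=7, slow++,fast++
slow=1 fast=4: a[fast]=12≠a[slow]=7 write a[2]=12, slow++,fast++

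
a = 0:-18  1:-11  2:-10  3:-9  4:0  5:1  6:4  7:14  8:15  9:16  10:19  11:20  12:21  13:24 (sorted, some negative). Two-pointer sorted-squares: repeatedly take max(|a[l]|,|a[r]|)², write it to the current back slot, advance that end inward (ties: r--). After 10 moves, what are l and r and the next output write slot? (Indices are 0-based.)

l=0 r=13: |-18|<=|24| out[13]=576, r--
l=0 r=12: |-18|<=|21| out[12]=441, r--
l=0 r=11: |-18|<=|20| out[11]=400, r--
l=0 r=10: |-18|<=|19| out[10]=361, r--
l=0 r=9: |-18|>|16| out[9]=324, l++
l=1 r=9: |-11|<=|16| out[8]=256, r--
l=1 r=8: |-11|<=|15| out[7]=225, r--
l=1 r=7: |-11|<=|14| out[6]=196, r--
l=1 r=6: |-11|>|4| out[5]=121, l++
l=2 r=6: |-10|>|4| out[4]=100, l++

l=3, r=6, next write slot=3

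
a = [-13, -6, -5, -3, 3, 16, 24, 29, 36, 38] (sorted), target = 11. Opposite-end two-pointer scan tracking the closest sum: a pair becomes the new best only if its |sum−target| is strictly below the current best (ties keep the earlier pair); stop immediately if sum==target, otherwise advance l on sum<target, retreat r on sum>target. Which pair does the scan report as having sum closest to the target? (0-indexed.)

l=0 r=9: -13+38=25 d=14 *, r--
l=0 r=8: -13+36=23 d=12 *, r--
l=0 r=7: -13+29=16 d=5 *, r--
l=0 r=6: -13+24=11 d=0 *, stop

pair (-13, 24) with sum 11 (|Δ|=0)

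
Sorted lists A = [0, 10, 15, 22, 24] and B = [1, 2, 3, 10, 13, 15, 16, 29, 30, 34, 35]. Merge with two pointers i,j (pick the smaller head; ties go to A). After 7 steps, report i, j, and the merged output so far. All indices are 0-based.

i=0 j=0: A[i]=0<=B[j]=1 take 0, i++
i=1 j=0: A[i]=10>B[j]=1 take 1, j++
i=1 j=1: A[i]=10>B[j]=2 take 2, j++
i=1 j=2: A[i]=10>B[j]=3 take 3, j++
i=1 j=3: A[i]=10<=B[j]=10 take 10, i++
i=2 j=3: A[i]=15>B[j]=10 take 10, j++
i=2 j=4: A[i]=15>B[j]=13 take 13, j++

i=2, j=5, merged so far=[0, 1, 2, 3, 10, 10, 13]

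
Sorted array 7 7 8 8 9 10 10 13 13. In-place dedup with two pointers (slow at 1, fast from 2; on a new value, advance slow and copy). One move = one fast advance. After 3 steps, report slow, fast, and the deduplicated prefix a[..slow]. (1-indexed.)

slow=2, fast=5, prefix=[7, 8]

slow=1 fast=2: a[fast]=7=a[slow] dup, fast++
slow=1 fast=3: a[fast]=8≠a[slow]=7 write a[2]=8, slow++,fast++
slow=2 fast=4: a[fast]=8=a[slow] dup, fast++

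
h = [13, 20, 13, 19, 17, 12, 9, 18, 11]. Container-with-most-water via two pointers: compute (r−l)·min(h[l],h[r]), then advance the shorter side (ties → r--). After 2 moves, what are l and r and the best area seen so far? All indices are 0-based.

l=0 r=8: min(13,11)*8=88 best=88 *, r--
l=0 r=7: min(13,18)*7=91 best=91 *, l++

l=1, r=7, best area=91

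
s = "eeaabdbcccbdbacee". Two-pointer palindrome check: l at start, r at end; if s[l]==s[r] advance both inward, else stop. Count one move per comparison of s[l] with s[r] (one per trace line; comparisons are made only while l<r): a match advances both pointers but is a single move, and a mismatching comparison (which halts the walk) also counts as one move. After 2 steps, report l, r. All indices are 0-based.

l=2, r=14

l=0 r=16: 'e'=='e', l++,r--
l=1 r=15: 'e'=='e', l++,r--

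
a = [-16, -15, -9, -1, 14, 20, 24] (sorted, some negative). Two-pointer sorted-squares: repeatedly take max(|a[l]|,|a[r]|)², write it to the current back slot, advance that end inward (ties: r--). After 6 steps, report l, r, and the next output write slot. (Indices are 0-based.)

l=3, r=3, next write slot=0

l=0 r=6: |-16|<=|24| out[6]=576, r--
l=0 r=5: |-16|<=|20| out[5]=400, r--
l=0 r=4: |-16|>|14| out[4]=256, l++
l=1 r=4: |-15|>|14| out[3]=225, l++
l=2 r=4: |-9|<=|14| out[2]=196, r--
l=2 r=3: |-9|>|-1| out[1]=81, l++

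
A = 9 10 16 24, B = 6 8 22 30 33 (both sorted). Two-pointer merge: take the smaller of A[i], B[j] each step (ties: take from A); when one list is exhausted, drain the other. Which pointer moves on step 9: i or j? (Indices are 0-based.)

j

[i=0,j=0] A[i]=9>B[j]=6 take 6 → j++
[i=0,j=1] A[i]=9>B[j]=8 take 8 → j++
[i=0,j=2] A[i]=9<=B[j]=22 take 9 → i++
[i=1,j=2] A[i]=10<=B[j]=22 take 10 → i++
[i=2,j=2] A[i]=16<=B[j]=22 take 16 → i++
[i=3,j=2] A[i]=24>B[j]=22 take 22 → j++
[i=3,j=3] A[i]=24<=B[j]=30 take 24 → i++
[i=4,j=3] A done, take B[j]=30 → j++
[i=4,j=4] A done, take B[j]=33 → j++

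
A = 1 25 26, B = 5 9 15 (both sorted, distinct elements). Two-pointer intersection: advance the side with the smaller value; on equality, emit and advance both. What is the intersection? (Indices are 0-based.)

intersection = []

i=0 j=0: 1<5, i++
i=1 j=0: 25>5, j++
i=1 j=1: 25>9, j++
i=1 j=2: 25>15, j++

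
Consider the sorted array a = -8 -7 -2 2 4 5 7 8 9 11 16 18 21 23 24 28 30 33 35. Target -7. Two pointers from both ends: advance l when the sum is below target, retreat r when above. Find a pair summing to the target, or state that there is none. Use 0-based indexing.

[0,18] -8+35=27 >-7 → r--
[0,17] -8+33=25 >-7 → r--
[0,16] -8+30=22 >-7 → r--
[0,15] -8+28=20 >-7 → r--
[0,14] -8+24=16 >-7 → r--
[0,13] -8+23=15 >-7 → r--
[0,12] -8+21=13 >-7 → r--
[0,11] -8+18=10 >-7 → r--
[0,10] -8+16=8 >-7 → r--
[0,9] -8+11=3 >-7 → r--
[0,8] -8+9=1 >-7 → r--
[0,7] -8+8=0 >-7 → r--
[0,6] -8+7=-1 >-7 → r--
[0,5] -8+5=-3 >-7 → r--
[0,4] -8+4=-4 >-7 → r--
[0,3] -8+2=-6 >-7 → r--
[0,2] -8+-2=-10 <-7 → l++
[1,2] -7+-2=-9 <-7 → l++

no pair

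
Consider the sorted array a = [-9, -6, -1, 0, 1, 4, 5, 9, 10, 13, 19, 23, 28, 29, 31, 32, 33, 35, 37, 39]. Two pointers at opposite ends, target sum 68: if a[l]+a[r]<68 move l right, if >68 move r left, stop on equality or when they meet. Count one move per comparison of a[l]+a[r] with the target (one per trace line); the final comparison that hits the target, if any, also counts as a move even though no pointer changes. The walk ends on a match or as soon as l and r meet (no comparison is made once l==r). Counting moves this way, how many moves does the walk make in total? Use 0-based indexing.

14 moves

l=0 r=19: -9+39=30 <68, l++
l=1 r=19: -6+39=33 <68, l++
l=2 r=19: -1+39=38 <68, l++
l=3 r=19: 0+39=39 <68, l++
l=4 r=19: 1+39=40 <68, l++
l=5 r=19: 4+39=43 <68, l++
l=6 r=19: 5+39=44 <68, l++
l=7 r=19: 9+39=48 <68, l++
l=8 r=19: 10+39=49 <68, l++
l=9 r=19: 13+39=52 <68, l++
l=10 r=19: 19+39=58 <68, l++
l=11 r=19: 23+39=62 <68, l++
l=12 r=19: 28+39=67 <68, l++
l=13 r=19: 29+39=68, found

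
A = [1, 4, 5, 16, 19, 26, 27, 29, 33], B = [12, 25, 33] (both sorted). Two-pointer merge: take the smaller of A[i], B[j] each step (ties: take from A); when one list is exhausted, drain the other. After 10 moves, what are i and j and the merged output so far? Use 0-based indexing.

i=0 j=0: A[i]=1<=B[j]=12 take 1, i++
i=1 j=0: A[i]=4<=B[j]=12 take 4, i++
i=2 j=0: A[i]=5<=B[j]=12 take 5, i++
i=3 j=0: A[i]=16>B[j]=12 take 12, j++
i=3 j=1: A[i]=16<=B[j]=25 take 16, i++
i=4 j=1: A[i]=19<=B[j]=25 take 19, i++
i=5 j=1: A[i]=26>B[j]=25 take 25, j++
i=5 j=2: A[i]=26<=B[j]=33 take 26, i++
i=6 j=2: A[i]=27<=B[j]=33 take 27, i++
i=7 j=2: A[i]=29<=B[j]=33 take 29, i++

i=8, j=2, merged so far=[1, 4, 5, 12, 16, 19, 25, 26, 27, 29]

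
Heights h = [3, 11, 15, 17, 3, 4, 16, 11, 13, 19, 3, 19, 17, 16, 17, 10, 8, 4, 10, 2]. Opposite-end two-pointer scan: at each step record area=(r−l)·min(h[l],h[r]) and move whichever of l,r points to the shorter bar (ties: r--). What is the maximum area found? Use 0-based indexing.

[0,19] min(3,2)*19=38 best=38 * → r--
[0,18] min(3,10)*18=54 best=54 * → l++
[1,18] min(11,10)*17=170 best=170 * → r--
[1,17] min(11,4)*16=64 best=170 → r--
[1,16] min(11,8)*15=120 best=170 → r--
[1,15] min(11,10)*14=140 best=170 → r--
[1,14] min(11,17)*13=143 best=170 → l++
[2,14] min(15,17)*12=180 best=180 * → l++
[3,14] min(17,17)*11=187 best=187 * → r--
[3,13] min(17,16)*10=160 best=187 → r--
[3,12] min(17,17)*9=153 best=187 → r--
[3,11] min(17,19)*8=136 best=187 → l++
[4,11] min(3,19)*7=21 best=187 → l++
[5,11] min(4,19)*6=24 best=187 → l++
[6,11] min(16,19)*5=80 best=187 → l++
[7,11] min(11,19)*4=44 best=187 → l++
[8,11] min(13,19)*3=39 best=187 → l++
[9,11] min(19,19)*2=38 best=187 → r--
[9,10] min(19,3)*1=3 best=187 → r--

max area = 187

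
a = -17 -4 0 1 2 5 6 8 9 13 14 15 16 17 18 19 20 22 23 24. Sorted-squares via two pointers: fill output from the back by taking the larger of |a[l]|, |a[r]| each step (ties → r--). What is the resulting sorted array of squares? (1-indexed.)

[0, 1, 4, 16, 25, 36, 64, 81, 169, 196, 225, 256, 289, 289, 324, 361, 400, 484, 529, 576]

[1,20] |-17|<=|24| out[20]=576 → r--
[1,19] |-17|<=|23| out[19]=529 → r--
[1,18] |-17|<=|22| out[18]=484 → r--
[1,17] |-17|<=|20| out[17]=400 → r--
[1,16] |-17|<=|19| out[16]=361 → r--
[1,15] |-17|<=|18| out[15]=324 → r--
[1,14] |-17|<=|17| out[14]=289 → r--
[1,13] |-17|>|16| out[13]=289 → l++
[2,13] |-4|<=|16| out[12]=256 → r--
[2,12] |-4|<=|15| out[11]=225 → r--
[2,11] |-4|<=|14| out[10]=196 → r--
[2,10] |-4|<=|13| out[9]=169 → r--
[2,9] |-4|<=|9| out[8]=81 → r--
[2,8] |-4|<=|8| out[7]=64 → r--
[2,7] |-4|<=|6| out[6]=36 → r--
[2,6] |-4|<=|5| out[5]=25 → r--
[2,5] |-4|>|2| out[4]=16 → l++
[3,5] |0|<=|2| out[3]=4 → r--
[3,4] |0|<=|1| out[2]=1 → r--
[3,3] |0|<=|0| out[1]=0 → r--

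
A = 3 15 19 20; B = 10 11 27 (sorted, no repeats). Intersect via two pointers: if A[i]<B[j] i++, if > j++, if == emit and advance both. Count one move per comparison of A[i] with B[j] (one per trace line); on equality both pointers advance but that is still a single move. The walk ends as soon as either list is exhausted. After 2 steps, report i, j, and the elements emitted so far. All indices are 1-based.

i=1 j=1: 3<10, i++
i=2 j=1: 15>10, j++

i=2, j=2, emitted=[]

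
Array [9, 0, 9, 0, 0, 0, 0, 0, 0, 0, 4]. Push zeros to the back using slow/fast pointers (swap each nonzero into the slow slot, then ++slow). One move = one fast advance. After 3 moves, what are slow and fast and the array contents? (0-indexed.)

(s=0,f=0) a[fast]=9≠0 swap→a[0]=9 → slow++,fast++
(s=1,f=1) a[fast]=0 → fast++
(s=1,f=2) a[fast]=9≠0 swap→a[1]=9 → slow++,fast++

slow=2, fast=3, a=[9, 9, 0, 0, 0, 0, 0, 0, 0, 0, 4]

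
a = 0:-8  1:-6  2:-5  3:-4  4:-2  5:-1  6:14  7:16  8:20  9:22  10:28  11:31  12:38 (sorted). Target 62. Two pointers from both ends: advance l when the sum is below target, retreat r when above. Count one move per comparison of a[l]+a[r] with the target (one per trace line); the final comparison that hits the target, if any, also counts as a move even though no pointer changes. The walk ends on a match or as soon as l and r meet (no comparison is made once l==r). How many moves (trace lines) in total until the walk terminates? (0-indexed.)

l=0 r=12: -8+38=30 <62, l++
l=1 r=12: -6+38=32 <62, l++
l=2 r=12: -5+38=33 <62, l++
l=3 r=12: -4+38=34 <62, l++
l=4 r=12: -2+38=36 <62, l++
l=5 r=12: -1+38=37 <62, l++
l=6 r=12: 14+38=52 <62, l++
l=7 r=12: 16+38=54 <62, l++
l=8 r=12: 20+38=58 <62, l++
l=9 r=12: 22+38=60 <62, l++
l=10 r=12: 28+38=66 >62, r--
l=10 r=11: 28+31=59 <62, l++

12 moves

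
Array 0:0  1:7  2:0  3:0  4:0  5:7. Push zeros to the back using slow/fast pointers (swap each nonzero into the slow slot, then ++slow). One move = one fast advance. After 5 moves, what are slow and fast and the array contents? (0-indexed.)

slow=0 fast=0: a[fast]=0, fast++
slow=0 fast=1: a[fast]=7≠0 swap→a[0]=7, slow++,fast++
slow=1 fast=2: a[fast]=0, fast++
slow=1 fast=3: a[fast]=0, fast++
slow=1 fast=4: a[fast]=0, fast++

slow=1, fast=5, a=[7, 0, 0, 0, 0, 7]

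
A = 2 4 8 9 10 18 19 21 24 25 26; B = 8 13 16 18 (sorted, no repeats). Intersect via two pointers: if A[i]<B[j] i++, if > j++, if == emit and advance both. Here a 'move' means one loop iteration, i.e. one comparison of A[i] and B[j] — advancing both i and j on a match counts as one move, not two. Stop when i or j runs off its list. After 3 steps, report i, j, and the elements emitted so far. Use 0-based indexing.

i=3, j=1, emitted=[8]

i=0 j=0: 2<8, i++
i=1 j=0: 4<8, i++
i=2 j=0: 8==8 emit, i++,j++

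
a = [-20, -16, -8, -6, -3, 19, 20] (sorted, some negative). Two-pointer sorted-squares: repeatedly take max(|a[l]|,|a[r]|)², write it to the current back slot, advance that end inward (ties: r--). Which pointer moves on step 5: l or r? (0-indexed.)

l=0 r=6: |-20|<=|20| out[6]=400, r--
l=0 r=5: |-20|>|19| out[5]=400, l++
l=1 r=5: |-16|<=|19| out[4]=361, r--
l=1 r=4: |-16|>|-3| out[3]=256, l++
l=2 r=4: |-8|>|-3| out[2]=64, l++

l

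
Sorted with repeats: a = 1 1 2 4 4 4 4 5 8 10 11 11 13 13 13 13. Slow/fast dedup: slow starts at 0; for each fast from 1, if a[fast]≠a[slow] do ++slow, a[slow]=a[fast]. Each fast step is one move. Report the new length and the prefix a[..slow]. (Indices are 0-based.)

(s=0,f=1) a[fast]=1=a[slow] dup → fast++
(s=0,f=2) a[fast]=2≠a[slow]=1 write a[1]=2 → slow++,fast++
(s=1,f=3) a[fast]=4≠a[slow]=2 write a[2]=4 → slow++,fast++
(s=2,f=4) a[fast]=4=a[slow] dup → fast++
(s=2,f=5) a[fast]=4=a[slow] dup → fast++
(s=2,f=6) a[fast]=4=a[slow] dup → fast++
(s=2,f=7) a[fast]=5≠a[slow]=4 write a[3]=5 → slow++,fast++
(s=3,f=8) a[fast]=8≠a[slow]=5 write a[4]=8 → slow++,fast++
(s=4,f=9) a[fast]=10≠a[slow]=8 write a[5]=10 → slow++,fast++
(s=5,f=10) a[fast]=11≠a[slow]=10 write a[6]=11 → slow++,fast++
(s=6,f=11) a[fast]=11=a[slow] dup → fast++
(s=6,f=12) a[fast]=13≠a[slow]=11 write a[7]=13 → slow++,fast++
(s=7,f=13) a[fast]=13=a[slow] dup → fast++
(s=7,f=14) a[fast]=13=a[slow] dup → fast++
(s=7,f=15) a[fast]=13=a[slow] dup → fast++

length 8; prefix = [1, 2, 4, 5, 8, 10, 11, 13]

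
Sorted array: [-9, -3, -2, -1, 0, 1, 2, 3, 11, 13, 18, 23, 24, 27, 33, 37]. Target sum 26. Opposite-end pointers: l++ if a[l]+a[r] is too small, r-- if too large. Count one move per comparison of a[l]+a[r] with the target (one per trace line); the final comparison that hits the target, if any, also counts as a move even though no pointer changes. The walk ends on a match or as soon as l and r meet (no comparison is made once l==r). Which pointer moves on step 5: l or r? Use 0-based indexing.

l

l=0 r=15: -9+37=28 >26, r--
l=0 r=14: -9+33=24 <26, l++
l=1 r=14: -3+33=30 >26, r--
l=1 r=13: -3+27=24 <26, l++
l=2 r=13: -2+27=25 <26, l++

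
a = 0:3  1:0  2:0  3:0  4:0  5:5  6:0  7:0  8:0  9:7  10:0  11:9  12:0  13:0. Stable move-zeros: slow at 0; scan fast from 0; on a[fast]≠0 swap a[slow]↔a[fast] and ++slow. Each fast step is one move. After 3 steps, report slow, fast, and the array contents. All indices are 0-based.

slow=0 fast=0: a[fast]=3≠0 swap→a[0]=3, slow++,fast++
slow=1 fast=1: a[fast]=0, fast++
slow=1 fast=2: a[fast]=0, fast++

slow=1, fast=3, a=[3, 0, 0, 0, 0, 5, 0, 0, 0, 7, 0, 9, 0, 0]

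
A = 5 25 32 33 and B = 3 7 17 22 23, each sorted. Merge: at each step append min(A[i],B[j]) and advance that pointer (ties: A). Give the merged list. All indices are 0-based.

i=0 j=0: A[i]=5>B[j]=3 take 3, j++
i=0 j=1: A[i]=5<=B[j]=7 take 5, i++
i=1 j=1: A[i]=25>B[j]=7 take 7, j++
i=1 j=2: A[i]=25>B[j]=17 take 17, j++
i=1 j=3: A[i]=25>B[j]=22 take 22, j++
i=1 j=4: A[i]=25>B[j]=23 take 23, j++
i=1 j=5: B done, take A[i]=25, i++
i=2 j=5: B done, take A[i]=32, i++
i=3 j=5: B done, take A[i]=33, i++

[3, 5, 7, 17, 22, 23, 25, 32, 33]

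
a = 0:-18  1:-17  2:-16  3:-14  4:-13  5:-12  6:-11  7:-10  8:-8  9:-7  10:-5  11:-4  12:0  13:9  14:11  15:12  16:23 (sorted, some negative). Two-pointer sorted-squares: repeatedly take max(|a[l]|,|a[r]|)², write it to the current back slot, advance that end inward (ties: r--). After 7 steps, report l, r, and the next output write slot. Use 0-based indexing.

l=5, r=14, next write slot=9

l=0 r=16: |-18|<=|23| out[16]=529, r--
l=0 r=15: |-18|>|12| out[15]=324, l++
l=1 r=15: |-17|>|12| out[14]=289, l++
l=2 r=15: |-16|>|12| out[13]=256, l++
l=3 r=15: |-14|>|12| out[12]=196, l++
l=4 r=15: |-13|>|12| out[11]=169, l++
l=5 r=15: |-12|<=|12| out[10]=144, r--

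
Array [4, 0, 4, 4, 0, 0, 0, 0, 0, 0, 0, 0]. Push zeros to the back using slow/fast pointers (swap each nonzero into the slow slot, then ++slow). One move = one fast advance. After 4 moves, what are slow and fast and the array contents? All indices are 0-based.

(s=0,f=0) a[fast]=4≠0 swap→a[0]=4 → slow++,fast++
(s=1,f=1) a[fast]=0 → fast++
(s=1,f=2) a[fast]=4≠0 swap→a[1]=4 → slow++,fast++
(s=2,f=3) a[fast]=4≠0 swap→a[2]=4 → slow++,fast++

slow=3, fast=4, a=[4, 4, 4, 0, 0, 0, 0, 0, 0, 0, 0, 0]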